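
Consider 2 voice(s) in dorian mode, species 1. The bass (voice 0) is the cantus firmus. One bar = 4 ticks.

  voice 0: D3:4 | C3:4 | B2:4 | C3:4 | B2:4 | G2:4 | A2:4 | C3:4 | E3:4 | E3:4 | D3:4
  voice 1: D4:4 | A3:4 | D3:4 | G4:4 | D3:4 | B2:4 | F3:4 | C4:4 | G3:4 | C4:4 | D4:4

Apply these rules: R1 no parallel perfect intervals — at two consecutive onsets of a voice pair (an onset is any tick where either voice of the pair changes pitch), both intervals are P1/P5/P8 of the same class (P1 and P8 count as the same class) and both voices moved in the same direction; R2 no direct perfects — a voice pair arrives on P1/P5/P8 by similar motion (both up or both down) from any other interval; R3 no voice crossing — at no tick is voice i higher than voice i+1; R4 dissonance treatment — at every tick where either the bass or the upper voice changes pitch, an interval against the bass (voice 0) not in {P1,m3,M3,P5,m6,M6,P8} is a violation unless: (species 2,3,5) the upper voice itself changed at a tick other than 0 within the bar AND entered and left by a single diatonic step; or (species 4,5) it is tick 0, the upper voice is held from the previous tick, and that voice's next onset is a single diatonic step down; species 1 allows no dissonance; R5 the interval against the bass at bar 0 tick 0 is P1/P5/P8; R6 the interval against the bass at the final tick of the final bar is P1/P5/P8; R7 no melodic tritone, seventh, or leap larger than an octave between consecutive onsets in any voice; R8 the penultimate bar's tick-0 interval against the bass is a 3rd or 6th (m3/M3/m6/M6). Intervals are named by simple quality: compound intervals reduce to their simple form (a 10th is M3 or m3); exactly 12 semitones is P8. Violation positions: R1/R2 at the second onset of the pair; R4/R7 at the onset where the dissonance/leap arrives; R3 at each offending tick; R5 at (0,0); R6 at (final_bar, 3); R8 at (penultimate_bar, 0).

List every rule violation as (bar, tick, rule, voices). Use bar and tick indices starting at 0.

(3, 0, R2, (0, 1))
(3, 0, R7, (1,))
(4, 0, R7, (1,))
(6, 0, R7, (1,))
(7, 0, R2, (0, 1))

bar 0: v0=D3 v1=D4 downbeat P8
bar 1: v0=C3 v1=A3 downbeat M6
bar 2: v0=B2 v1=D3 downbeat m3
bar 3: v0=C3 v1=G4 downbeat P5
bar 4: v0=B2 v1=D3 downbeat m3
bar 5: v0=G2 v1=B2 downbeat M3
bar 6: v0=A2 v1=F3 downbeat m6
bar 7: v0=C3 v1=C4 downbeat P8
bar 8: v0=E3 v1=G3 downbeat m3
bar 9: v0=E3 v1=C4 downbeat m6
bar 10: v0=D3 v1=D4 downbeat P8
  -> R2 @ bar 3 tick 0 v(0, 1): B2/D3 m3 -> C3/G4 P5 similar
  -> R7 @ bar 3 tick 0 v(1,): D3->G4 leap 17st
  -> R7 @ bar 4 tick 0 v(1,): G4->D3 leap 17st
  -> R7 @ bar 6 tick 0 v(1,): B2->F3 leap 6st
  -> R2 @ bar 7 tick 0 v(0, 1): A2/F3 m6 -> C3/C4 P8 similar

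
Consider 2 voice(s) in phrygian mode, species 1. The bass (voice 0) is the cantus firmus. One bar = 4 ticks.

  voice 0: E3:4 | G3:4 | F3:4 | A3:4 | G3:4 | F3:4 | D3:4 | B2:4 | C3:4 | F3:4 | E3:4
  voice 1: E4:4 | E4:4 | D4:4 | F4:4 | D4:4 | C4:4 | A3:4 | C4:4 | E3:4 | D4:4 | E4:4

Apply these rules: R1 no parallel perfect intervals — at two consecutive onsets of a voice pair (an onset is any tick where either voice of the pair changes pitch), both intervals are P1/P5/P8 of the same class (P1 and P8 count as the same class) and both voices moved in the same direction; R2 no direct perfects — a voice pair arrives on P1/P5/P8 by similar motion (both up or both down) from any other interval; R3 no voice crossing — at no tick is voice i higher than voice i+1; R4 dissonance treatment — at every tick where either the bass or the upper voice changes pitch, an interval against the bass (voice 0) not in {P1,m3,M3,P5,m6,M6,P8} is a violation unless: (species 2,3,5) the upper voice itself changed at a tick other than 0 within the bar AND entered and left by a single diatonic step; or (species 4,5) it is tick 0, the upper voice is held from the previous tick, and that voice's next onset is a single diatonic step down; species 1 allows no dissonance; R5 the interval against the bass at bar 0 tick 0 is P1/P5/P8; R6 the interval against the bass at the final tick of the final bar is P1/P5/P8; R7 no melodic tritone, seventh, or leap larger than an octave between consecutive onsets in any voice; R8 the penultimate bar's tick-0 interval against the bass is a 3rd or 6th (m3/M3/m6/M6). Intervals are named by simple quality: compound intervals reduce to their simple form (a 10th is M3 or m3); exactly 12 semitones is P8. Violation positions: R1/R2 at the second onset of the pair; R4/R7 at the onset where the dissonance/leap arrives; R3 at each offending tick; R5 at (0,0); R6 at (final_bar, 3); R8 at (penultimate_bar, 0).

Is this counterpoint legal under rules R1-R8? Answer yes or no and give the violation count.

bar 0: v0=E3 v1=E4 (P8)
bar 1: v0=G3 v1=E4 (M6)
bar 2: v0=F3 v1=D4 (M6)
bar 3: v0=A3 v1=F4 (m6)
bar 4: v0=G3 v1=D4 (P5)
bar 5: v0=F3 v1=C4 (P5)
bar 6: v0=D3 v1=A3 (P5)
bar 7: v0=B2 v1=C4 (m2)
bar 8: v0=C3 v1=E3 (M3)
bar 9: v0=F3 v1=D4 (M6)
bar 10: v0=E3 v1=E4 (P8)
  R2 @ bar4.0: A3/F4 m6 -> G3/D4 P5 similar
  R1 @ bar5.0: G3/D4 P5 -> F3/C4 P5 similar
  R1 @ bar6.0: F3/C4 P5 -> D3/A3 P5 similar
  R4 @ bar7.0: B2/C4 m2 untreated
  R7 @ bar9.0: E3->D4 leap 10st

No (5 violations)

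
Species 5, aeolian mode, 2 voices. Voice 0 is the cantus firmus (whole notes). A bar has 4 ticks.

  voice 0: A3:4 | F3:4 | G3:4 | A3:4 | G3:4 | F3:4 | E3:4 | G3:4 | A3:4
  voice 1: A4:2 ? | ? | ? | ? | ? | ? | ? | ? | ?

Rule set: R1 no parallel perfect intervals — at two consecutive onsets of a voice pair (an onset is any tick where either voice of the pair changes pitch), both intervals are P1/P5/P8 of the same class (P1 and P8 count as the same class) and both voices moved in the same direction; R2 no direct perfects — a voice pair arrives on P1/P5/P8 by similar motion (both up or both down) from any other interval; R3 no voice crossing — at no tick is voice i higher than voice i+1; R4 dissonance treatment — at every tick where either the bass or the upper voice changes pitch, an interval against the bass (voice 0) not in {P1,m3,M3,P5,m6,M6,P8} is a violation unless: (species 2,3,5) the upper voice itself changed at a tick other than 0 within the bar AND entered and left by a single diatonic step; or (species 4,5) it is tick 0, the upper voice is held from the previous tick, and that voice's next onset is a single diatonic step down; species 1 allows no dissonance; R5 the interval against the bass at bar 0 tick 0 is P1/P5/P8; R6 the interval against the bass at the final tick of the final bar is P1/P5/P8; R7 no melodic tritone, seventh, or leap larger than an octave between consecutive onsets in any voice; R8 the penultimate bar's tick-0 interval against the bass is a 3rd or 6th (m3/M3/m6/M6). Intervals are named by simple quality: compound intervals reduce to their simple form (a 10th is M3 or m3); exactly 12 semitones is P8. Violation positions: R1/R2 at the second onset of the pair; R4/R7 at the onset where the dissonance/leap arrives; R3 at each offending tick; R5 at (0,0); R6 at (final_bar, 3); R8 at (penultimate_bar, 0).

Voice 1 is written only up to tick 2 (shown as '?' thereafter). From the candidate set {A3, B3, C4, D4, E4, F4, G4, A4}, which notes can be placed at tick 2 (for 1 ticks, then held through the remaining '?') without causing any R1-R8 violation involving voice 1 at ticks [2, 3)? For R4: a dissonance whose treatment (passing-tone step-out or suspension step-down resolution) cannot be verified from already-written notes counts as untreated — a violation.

A3: legal
B3: violates R4,R7
C4: legal
D4: violates R4
E4: legal
F4: legal
G4: violates R4
A4: legal

{A3, A4, C4, E4, F4}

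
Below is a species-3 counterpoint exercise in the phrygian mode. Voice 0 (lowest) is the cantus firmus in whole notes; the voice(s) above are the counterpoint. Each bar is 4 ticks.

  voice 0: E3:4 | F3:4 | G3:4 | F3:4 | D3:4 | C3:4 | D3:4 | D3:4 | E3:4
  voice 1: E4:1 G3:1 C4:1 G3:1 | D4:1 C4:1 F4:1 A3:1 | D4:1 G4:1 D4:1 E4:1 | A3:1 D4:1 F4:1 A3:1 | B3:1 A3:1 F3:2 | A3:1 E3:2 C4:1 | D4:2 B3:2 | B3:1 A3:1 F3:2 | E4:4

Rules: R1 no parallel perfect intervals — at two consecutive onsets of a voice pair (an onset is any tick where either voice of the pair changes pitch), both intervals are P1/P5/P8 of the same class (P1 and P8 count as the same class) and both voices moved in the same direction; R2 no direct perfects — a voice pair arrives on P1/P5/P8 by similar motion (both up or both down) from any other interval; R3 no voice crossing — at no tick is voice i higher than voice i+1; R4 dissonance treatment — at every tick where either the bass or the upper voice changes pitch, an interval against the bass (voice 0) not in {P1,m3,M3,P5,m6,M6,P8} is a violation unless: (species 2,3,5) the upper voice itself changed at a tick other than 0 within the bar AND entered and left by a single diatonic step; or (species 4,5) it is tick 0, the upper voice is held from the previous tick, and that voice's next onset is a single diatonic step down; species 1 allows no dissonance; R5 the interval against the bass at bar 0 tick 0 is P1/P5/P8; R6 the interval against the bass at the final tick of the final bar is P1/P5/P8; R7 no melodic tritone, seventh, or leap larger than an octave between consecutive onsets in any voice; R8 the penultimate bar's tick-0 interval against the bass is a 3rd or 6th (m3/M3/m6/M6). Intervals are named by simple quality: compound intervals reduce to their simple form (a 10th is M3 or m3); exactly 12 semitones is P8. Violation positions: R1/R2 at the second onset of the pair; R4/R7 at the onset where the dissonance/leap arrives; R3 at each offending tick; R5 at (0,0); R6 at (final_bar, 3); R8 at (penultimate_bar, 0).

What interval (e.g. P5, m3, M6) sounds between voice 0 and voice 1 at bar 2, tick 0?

voice 0=G3 voice 1=D4 -> P5

P5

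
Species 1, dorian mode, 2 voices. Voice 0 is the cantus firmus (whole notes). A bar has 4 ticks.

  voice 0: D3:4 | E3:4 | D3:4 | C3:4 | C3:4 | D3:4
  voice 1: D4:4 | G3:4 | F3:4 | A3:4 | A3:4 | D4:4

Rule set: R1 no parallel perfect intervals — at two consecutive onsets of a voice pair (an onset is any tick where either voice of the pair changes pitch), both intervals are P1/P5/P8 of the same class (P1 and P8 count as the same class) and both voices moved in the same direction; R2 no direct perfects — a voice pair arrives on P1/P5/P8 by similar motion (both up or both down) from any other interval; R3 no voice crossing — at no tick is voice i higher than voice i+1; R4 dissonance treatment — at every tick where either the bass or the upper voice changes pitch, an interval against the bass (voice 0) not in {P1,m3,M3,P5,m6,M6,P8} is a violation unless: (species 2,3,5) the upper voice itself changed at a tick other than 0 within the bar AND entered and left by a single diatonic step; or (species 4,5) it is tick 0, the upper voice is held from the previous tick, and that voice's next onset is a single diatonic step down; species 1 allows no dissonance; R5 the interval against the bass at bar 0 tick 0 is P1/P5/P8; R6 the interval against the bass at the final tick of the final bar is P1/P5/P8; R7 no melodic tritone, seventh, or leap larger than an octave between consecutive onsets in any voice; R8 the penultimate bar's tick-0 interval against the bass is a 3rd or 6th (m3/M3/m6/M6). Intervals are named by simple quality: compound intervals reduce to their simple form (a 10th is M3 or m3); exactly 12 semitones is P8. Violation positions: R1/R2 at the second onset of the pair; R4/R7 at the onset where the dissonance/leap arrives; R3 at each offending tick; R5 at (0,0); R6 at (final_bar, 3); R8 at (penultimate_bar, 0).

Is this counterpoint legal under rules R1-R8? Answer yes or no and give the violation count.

No (1 violations)

bar 0: v0=D3 v1=D4 (P8)
bar 1: v0=E3 v1=G3 (m3)
bar 2: v0=D3 v1=F3 (m3)
bar 3: v0=C3 v1=A3 (M6)
bar 4: v0=C3 v1=A3 (M6)
bar 5: v0=D3 v1=D4 (P8)
  R2 @ bar5.0: C3/A3 M6 -> D3/D4 P8 similar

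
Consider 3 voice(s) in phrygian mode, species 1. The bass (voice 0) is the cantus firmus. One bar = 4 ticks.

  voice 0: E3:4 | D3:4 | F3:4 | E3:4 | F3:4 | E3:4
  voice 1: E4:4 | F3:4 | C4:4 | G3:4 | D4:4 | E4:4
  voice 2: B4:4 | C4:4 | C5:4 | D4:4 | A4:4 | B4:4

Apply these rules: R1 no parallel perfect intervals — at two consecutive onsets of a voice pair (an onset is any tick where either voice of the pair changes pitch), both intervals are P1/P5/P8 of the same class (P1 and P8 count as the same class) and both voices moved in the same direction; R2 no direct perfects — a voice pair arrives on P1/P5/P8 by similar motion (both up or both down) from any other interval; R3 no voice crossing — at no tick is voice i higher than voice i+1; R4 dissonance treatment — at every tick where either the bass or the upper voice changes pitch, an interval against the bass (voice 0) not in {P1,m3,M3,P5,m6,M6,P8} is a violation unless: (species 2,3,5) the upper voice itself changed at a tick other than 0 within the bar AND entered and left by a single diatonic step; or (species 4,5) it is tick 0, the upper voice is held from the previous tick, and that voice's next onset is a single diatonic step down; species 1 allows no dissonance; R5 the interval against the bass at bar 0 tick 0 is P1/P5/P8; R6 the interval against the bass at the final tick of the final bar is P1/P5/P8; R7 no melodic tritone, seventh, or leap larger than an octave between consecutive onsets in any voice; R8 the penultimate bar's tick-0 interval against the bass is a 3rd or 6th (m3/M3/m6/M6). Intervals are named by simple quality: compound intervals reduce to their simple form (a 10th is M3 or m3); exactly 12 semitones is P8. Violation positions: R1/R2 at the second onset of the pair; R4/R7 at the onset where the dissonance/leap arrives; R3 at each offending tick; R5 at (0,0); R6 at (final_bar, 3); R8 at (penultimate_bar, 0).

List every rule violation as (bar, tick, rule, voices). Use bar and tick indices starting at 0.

bar 0: v0=E3 v1=E4 v2=B4 downbeat P5
bar 1: v0=D3 v1=F3 v2=C4 downbeat m7
bar 2: v0=F3 v1=C4 v2=C5 downbeat P5
bar 3: v0=E3 v1=G3 v2=D4 downbeat m7
bar 4: v0=F3 v1=D4 v2=A4 downbeat M3
bar 5: v0=E3 v1=E4 v2=B4 downbeat P5
  -> R1 @ bar 1 tick 0 v(1, 2): E4/B4 P5 -> F3/C4 P5 similar
  -> R4 @ bar 1 tick 0 v(0, 2): D3/C4 m7 untreated
  -> R7 @ bar 1 tick 0 v(1,): E4->F3 leap 11st
  -> R7 @ bar 1 tick 0 v(2,): B4->C4 leap 11st
  -> R2 @ bar 2 tick 0 v(0, 1): D3/F3 m3 -> F3/C4 P5 similar
  -> R2 @ bar 2 tick 0 v(0, 2): D3/C4 m7 -> F3/C5 P5 similar
  -> R2 @ bar 2 tick 0 v(1, 2): F3/C4 P5 -> C4/C5 P8 similar
  -> R2 @ bar 3 tick 0 v(1, 2): C4/C5 P8 -> G3/D4 P5 similar
  -> R4 @ bar 3 tick 0 v(0, 2): E3/D4 m7 untreated
  -> R7 @ bar 3 tick 0 v(2,): C5->D4 leap 10st
  -> R1 @ bar 4 tick 0 v(1, 2): G3/D4 P5 -> D4/A4 P5 similar
  -> R1 @ bar 5 tick 0 v(1, 2): D4/A4 P5 -> E4/B4 P5 similar

(1, 0, R1, (1, 2))
(1, 0, R4, (0, 2))
(1, 0, R7, (1,))
(1, 0, R7, (2,))
(2, 0, R2, (0, 1))
(2, 0, R2, (0, 2))
(2, 0, R2, (1, 2))
(3, 0, R2, (1, 2))
(3, 0, R4, (0, 2))
(3, 0, R7, (2,))
(4, 0, R1, (1, 2))
(5, 0, R1, (1, 2))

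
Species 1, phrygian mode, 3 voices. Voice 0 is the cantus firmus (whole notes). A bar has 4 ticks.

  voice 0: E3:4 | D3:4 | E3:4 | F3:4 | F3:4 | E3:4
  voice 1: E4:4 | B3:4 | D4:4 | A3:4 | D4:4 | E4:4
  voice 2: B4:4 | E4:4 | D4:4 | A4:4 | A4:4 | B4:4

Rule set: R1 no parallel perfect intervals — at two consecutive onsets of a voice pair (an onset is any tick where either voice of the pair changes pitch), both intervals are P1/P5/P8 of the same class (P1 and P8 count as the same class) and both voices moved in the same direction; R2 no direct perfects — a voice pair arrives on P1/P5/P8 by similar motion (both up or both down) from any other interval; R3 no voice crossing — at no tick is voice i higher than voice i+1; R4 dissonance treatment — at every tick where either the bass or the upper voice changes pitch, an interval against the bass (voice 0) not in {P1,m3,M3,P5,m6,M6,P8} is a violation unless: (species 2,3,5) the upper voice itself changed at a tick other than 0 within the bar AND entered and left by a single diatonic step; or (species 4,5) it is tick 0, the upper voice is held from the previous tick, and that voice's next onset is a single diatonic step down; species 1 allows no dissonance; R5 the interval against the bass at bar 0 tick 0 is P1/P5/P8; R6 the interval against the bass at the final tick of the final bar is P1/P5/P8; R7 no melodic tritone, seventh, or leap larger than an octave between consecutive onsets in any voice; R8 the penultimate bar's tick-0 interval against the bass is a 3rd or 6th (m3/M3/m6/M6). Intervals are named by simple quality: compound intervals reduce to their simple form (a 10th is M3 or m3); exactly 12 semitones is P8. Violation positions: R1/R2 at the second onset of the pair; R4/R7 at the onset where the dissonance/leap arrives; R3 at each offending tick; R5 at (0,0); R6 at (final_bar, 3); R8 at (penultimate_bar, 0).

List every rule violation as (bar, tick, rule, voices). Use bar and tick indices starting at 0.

bar 0: v0=E3 v1=E4 v2=B4 downbeat P5
bar 1: v0=D3 v1=B3 v2=E4 downbeat M2
bar 2: v0=E3 v1=D4 v2=D4 downbeat m7
bar 3: v0=F3 v1=A3 v2=A4 downbeat M3
bar 4: v0=F3 v1=D4 v2=A4 downbeat M3
bar 5: v0=E3 v1=E4 v2=B4 downbeat P5
  -> R4 @ bar 1 tick 0 v(0, 2): D3/E4 M2 untreated
  -> R4 @ bar 2 tick 0 v(0, 1): E3/D4 m7 untreated
  -> R4 @ bar 2 tick 0 v(0, 2): E3/D4 m7 untreated
  -> R1 @ bar 5 tick 0 v(1, 2): D4/A4 P5 -> E4/B4 P5 similar

(1, 0, R4, (0, 2))
(2, 0, R4, (0, 1))
(2, 0, R4, (0, 2))
(5, 0, R1, (1, 2))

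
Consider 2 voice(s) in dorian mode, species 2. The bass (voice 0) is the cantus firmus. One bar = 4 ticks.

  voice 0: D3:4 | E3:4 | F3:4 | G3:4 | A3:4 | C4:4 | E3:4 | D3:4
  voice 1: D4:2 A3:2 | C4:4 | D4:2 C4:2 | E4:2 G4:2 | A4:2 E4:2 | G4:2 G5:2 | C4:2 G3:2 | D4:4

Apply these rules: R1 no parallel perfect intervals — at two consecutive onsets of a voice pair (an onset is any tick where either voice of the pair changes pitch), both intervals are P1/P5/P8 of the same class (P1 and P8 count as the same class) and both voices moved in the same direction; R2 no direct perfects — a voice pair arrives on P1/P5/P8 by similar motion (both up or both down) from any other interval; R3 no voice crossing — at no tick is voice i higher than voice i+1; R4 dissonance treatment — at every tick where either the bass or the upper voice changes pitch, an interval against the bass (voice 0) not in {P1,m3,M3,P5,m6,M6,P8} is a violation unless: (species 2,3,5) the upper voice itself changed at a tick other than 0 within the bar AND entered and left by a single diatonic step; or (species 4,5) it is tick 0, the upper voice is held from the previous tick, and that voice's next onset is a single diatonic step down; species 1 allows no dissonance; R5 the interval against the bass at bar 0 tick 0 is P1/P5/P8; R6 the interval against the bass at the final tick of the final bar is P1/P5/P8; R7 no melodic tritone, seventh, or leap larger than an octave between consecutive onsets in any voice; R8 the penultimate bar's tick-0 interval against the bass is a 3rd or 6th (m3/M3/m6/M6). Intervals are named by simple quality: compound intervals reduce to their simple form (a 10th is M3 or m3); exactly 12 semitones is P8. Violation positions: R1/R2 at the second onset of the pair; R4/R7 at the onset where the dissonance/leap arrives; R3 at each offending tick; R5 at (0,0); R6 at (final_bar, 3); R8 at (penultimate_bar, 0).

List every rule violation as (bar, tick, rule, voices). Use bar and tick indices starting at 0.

(4, 0, R1, (0, 1))
(5, 0, R1, (0, 1))
(6, 0, R7, (1,))

bar 0: v0=D3 v1=D4 downbeat P8
bar 1: v0=E3 v1=C4 downbeat m6
bar 2: v0=F3 v1=D4 downbeat M6
bar 3: v0=G3 v1=E4 downbeat M6
bar 4: v0=A3 v1=A4 downbeat P8
bar 5: v0=C4 v1=G4 downbeat P5
bar 6: v0=E3 v1=C4 downbeat m6
bar 7: v0=D3 v1=D4 downbeat P8
  -> R1 @ bar 4 tick 0 v(0, 1): G3/G4 P8 -> A3/A4 P8 similar
  -> R1 @ bar 5 tick 0 v(0, 1): A3/E4 P5 -> C4/G4 P5 similar
  -> R7 @ bar 6 tick 0 v(1,): G5->C4 leap 19st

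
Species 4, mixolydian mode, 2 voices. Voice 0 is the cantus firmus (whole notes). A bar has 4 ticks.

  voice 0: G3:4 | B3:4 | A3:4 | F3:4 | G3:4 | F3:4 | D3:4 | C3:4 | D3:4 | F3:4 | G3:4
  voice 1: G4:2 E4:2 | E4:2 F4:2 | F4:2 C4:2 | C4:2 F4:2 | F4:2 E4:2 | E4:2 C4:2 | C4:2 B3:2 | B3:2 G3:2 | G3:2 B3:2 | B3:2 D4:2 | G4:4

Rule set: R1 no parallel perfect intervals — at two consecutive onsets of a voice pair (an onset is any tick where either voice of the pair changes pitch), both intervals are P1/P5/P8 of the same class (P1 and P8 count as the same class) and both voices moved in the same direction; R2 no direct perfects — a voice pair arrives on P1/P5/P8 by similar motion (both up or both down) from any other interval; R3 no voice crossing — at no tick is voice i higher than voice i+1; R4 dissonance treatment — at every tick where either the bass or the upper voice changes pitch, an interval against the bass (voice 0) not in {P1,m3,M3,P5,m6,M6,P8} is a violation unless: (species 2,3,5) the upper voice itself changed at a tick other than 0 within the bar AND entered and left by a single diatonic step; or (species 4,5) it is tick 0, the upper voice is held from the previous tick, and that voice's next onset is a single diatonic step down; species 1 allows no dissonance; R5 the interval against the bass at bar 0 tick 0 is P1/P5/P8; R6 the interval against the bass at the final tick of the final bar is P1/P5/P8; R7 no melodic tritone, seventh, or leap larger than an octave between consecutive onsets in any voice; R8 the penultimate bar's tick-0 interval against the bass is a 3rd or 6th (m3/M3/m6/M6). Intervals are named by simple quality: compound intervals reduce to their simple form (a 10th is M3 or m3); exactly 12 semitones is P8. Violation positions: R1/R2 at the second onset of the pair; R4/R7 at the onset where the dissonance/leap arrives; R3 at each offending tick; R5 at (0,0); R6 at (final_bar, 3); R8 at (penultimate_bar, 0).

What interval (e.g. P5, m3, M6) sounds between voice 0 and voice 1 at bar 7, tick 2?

P5

voice 0=C3 voice 1=G3 -> P5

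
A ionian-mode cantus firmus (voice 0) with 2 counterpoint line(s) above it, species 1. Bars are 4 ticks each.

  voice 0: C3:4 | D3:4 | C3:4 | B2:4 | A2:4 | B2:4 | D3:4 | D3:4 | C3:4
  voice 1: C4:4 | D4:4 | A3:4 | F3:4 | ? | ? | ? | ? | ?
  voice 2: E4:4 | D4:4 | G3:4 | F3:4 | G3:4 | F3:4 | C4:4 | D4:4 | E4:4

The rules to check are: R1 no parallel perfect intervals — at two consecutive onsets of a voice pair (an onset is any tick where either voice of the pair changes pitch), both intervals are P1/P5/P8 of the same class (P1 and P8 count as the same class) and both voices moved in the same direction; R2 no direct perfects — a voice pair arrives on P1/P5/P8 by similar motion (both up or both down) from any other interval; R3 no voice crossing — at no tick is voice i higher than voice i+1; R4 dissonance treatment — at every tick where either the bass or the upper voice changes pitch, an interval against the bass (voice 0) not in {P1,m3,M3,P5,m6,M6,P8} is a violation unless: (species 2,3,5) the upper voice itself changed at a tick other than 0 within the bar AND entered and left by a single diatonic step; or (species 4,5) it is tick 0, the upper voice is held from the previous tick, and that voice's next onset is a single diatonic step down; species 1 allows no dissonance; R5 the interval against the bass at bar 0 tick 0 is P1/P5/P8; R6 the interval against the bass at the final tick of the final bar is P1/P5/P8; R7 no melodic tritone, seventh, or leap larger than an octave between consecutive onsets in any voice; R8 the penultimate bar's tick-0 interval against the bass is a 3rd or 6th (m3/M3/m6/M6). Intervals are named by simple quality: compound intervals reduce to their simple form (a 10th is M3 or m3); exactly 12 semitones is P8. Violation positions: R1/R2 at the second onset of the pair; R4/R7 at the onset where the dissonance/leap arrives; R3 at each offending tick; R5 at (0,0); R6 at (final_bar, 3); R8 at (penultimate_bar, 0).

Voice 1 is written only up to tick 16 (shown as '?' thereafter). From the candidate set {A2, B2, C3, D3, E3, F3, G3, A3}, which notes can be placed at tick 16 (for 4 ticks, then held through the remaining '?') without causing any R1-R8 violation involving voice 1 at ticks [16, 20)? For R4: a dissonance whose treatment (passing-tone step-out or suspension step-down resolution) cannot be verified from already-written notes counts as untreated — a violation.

A2: violates R2
B2: violates R4,R7
C3: legal
D3: violates R4
E3: violates R2
F3: legal
G3: violates R1,R4
A3: violates R3

{C3, F3}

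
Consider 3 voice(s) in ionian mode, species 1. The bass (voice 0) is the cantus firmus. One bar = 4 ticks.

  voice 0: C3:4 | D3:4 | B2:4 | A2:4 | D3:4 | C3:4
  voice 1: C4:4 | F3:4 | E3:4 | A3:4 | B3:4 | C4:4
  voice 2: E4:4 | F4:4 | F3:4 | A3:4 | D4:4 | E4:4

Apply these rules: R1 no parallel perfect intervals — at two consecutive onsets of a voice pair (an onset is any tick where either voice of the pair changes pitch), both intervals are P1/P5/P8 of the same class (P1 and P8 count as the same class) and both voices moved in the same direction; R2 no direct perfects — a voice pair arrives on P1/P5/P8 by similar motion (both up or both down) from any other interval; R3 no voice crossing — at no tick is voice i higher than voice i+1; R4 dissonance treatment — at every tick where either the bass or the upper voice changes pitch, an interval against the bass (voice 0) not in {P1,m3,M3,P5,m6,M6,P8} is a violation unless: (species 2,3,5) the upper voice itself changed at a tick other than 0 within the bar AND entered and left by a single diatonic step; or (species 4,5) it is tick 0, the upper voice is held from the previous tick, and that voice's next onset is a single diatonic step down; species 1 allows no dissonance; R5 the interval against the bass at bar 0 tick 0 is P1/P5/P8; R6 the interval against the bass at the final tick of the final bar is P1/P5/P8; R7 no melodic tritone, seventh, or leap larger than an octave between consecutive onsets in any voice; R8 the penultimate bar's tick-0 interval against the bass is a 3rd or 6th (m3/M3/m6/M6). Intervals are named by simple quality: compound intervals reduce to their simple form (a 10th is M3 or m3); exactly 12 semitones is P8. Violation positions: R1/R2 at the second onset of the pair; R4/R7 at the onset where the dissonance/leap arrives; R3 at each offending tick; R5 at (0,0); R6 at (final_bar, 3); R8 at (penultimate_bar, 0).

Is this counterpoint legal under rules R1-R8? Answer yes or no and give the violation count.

bar 0: v0=C3 v1=C4 v2=E4 (M3)
bar 1: v0=D3 v1=F3 v2=F4 (m3)
bar 2: v0=B2 v1=E3 v2=F3 (TT)
bar 3: v0=A2 v1=A3 v2=A3 (P8)
bar 4: v0=D3 v1=B3 v2=D4 (P8)
bar 5: v0=C3 v1=C4 v2=E4 (M3)
  R5 @ bar0.0: opens on M3
  R4 @ bar2.0: B2/E3 P4 untreated
  R4 @ bar2.0: B2/F3 TT untreated
  R2 @ bar3.0: E3/F3 m2 -> A3/A3 P1 similar
  R1 @ bar4.0: A2/A3 P8 -> D3/D4 P8 similar
  R8 @ bar4.0: penult P8 not 3rd/6th
  R6 @ bar5.3: closes on M3

No (7 violations)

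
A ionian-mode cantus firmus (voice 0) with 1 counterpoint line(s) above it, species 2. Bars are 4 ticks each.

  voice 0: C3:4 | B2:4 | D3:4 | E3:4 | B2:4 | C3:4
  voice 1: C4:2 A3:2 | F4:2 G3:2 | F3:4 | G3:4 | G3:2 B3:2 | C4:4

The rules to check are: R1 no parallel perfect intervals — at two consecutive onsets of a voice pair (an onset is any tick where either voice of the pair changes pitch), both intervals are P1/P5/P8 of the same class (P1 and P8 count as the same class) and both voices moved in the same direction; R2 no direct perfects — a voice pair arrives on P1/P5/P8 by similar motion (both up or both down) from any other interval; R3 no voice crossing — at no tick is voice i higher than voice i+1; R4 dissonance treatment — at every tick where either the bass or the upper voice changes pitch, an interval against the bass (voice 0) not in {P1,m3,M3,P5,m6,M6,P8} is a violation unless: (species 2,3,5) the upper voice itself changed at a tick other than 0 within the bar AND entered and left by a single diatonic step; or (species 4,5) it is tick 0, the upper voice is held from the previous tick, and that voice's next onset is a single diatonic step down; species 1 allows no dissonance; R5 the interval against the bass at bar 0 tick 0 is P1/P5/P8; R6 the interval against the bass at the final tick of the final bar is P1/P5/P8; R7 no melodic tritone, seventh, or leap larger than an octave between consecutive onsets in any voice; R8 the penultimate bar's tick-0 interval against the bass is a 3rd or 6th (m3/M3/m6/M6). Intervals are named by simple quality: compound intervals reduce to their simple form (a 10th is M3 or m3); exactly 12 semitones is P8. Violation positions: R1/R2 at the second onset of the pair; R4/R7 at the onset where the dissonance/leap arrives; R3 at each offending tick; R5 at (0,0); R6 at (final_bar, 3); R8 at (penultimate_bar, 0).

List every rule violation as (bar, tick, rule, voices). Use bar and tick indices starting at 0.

bar 0: v0=C3 v1=C4 downbeat P8
bar 1: v0=B2 v1=F4 downbeat TT
bar 2: v0=D3 v1=F3 downbeat m3
bar 3: v0=E3 v1=G3 downbeat m3
bar 4: v0=B2 v1=G3 downbeat m6
bar 5: v0=C3 v1=C4 downbeat P8
  -> R4 @ bar 1 tick 0 v(0, 1): B2/F4 TT untreated
  -> R7 @ bar 1 tick 2 v(1,): F4->G3 leap 10st
  -> R1 @ bar 5 tick 0 v(0, 1): B2/B3 P8 -> C3/C4 P8 similar

(1, 0, R4, (0, 1))
(1, 2, R7, (1,))
(5, 0, R1, (0, 1))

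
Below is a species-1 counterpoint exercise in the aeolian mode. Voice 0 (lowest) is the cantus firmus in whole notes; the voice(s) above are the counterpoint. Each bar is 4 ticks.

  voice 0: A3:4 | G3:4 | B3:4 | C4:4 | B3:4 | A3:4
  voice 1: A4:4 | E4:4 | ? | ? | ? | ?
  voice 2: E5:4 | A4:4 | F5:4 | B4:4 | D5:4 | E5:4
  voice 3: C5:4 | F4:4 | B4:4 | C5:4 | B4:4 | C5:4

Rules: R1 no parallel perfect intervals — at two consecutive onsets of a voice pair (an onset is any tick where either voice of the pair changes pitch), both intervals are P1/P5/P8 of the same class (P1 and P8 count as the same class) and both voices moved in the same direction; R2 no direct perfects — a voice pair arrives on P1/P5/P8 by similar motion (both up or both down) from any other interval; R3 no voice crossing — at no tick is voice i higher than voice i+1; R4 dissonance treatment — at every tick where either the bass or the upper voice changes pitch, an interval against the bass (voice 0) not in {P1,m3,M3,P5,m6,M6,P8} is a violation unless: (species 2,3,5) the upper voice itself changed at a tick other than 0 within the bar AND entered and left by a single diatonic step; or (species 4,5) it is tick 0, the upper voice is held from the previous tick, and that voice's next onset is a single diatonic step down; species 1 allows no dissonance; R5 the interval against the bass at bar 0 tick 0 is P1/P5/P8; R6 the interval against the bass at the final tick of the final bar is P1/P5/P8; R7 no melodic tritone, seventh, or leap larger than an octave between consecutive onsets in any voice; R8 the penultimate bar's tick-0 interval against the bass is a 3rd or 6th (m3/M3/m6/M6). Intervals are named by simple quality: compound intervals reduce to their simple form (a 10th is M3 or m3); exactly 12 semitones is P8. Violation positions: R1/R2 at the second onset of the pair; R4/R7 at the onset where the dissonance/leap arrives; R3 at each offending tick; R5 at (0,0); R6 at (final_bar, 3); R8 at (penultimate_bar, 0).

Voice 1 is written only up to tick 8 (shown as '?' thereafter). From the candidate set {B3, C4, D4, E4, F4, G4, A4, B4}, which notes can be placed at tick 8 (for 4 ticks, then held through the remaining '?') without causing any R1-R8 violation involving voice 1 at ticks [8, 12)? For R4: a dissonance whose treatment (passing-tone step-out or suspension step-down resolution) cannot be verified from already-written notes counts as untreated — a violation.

{B3, D4, G4}

B3: legal
C4: violates R4
D4: legal
E4: violates R4
F4: violates R2,R4
G4: legal
A4: violates R4
B4: violates R2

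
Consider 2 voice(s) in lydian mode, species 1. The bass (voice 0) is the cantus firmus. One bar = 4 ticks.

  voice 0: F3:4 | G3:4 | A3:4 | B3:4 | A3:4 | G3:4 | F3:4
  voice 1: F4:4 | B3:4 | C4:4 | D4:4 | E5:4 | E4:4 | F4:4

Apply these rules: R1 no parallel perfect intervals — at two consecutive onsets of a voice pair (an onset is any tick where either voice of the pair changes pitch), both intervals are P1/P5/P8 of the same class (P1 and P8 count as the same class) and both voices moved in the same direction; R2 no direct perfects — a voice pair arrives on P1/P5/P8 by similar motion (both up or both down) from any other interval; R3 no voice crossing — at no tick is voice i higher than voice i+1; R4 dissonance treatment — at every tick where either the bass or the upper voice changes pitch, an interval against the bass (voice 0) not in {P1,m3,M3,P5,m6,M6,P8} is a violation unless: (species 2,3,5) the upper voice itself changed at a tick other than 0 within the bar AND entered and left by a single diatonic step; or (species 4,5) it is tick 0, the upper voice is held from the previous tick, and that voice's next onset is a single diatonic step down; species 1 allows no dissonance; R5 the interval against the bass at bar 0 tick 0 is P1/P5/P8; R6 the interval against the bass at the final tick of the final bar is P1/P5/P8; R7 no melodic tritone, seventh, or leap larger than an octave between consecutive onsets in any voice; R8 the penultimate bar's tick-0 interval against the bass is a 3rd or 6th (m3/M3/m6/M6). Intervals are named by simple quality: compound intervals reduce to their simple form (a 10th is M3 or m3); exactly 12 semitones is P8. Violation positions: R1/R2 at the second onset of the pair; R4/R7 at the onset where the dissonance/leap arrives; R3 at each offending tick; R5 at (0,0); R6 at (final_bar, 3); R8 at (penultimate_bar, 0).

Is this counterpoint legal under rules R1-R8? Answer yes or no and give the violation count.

No (2 violations)

bar 0: v0=F3 v1=F4 (P8)
bar 1: v0=G3 v1=B3 (M3)
bar 2: v0=A3 v1=C4 (m3)
bar 3: v0=B3 v1=D4 (m3)
bar 4: v0=A3 v1=E5 (P5)
bar 5: v0=G3 v1=E4 (M6)
bar 6: v0=F3 v1=F4 (P8)
  R7 @ bar1.0: F4->B3 leap 6st
  R7 @ bar4.0: D4->E5 leap 14st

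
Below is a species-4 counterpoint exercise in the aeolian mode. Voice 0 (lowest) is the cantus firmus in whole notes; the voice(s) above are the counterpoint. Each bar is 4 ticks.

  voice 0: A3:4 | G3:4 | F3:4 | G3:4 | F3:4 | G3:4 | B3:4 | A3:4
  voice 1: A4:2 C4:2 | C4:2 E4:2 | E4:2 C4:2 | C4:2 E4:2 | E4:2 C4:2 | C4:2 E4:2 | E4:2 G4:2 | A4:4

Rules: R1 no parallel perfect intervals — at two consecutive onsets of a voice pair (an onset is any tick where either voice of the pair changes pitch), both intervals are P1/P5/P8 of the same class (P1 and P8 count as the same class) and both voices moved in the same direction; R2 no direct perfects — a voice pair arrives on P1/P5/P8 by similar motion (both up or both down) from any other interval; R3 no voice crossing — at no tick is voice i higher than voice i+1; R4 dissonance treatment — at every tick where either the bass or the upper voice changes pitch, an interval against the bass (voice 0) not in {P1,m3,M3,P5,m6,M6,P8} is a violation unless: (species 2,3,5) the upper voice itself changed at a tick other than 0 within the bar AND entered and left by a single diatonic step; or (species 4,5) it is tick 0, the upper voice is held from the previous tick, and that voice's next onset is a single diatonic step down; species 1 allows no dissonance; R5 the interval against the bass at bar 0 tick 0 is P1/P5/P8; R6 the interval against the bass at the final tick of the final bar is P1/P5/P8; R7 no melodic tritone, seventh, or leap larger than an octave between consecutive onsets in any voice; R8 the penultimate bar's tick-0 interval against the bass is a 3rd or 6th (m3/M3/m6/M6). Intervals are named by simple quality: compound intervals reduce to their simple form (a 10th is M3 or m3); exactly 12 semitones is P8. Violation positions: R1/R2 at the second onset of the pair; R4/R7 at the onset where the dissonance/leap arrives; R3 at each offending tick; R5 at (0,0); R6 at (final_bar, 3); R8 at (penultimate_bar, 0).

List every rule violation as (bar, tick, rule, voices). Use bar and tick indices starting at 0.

(1, 0, R4, (0, 1))
(2, 0, R4, (0, 1))
(3, 0, R4, (0, 1))
(4, 0, R4, (0, 1))
(5, 0, R4, (0, 1))
(6, 0, R4, (0, 1))
(6, 0, R8, (0, 1))

bar 0: v0=A3 v1=A4 downbeat P8
bar 1: v0=G3 v1=C4 downbeat P4
bar 2: v0=F3 v1=E4 downbeat M7
bar 3: v0=G3 v1=C4 downbeat P4
bar 4: v0=F3 v1=E4 downbeat M7
bar 5: v0=G3 v1=C4 downbeat P4
bar 6: v0=B3 v1=E4 downbeat P4
bar 7: v0=A3 v1=A4 downbeat P8
  -> R4 @ bar 1 tick 0 v(0, 1): G3/C4 P4 untreated
  -> R4 @ bar 2 tick 0 v(0, 1): F3/E4 M7 untreated
  -> R4 @ bar 3 tick 0 v(0, 1): G3/C4 P4 untreated
  -> R4 @ bar 4 tick 0 v(0, 1): F3/E4 M7 untreated
  -> R4 @ bar 5 tick 0 v(0, 1): G3/C4 P4 untreated
  -> R4 @ bar 6 tick 0 v(0, 1): B3/E4 P4 untreated
  -> R8 @ bar 6 tick 0 v(0, 1): penult P4 not 3rd/6th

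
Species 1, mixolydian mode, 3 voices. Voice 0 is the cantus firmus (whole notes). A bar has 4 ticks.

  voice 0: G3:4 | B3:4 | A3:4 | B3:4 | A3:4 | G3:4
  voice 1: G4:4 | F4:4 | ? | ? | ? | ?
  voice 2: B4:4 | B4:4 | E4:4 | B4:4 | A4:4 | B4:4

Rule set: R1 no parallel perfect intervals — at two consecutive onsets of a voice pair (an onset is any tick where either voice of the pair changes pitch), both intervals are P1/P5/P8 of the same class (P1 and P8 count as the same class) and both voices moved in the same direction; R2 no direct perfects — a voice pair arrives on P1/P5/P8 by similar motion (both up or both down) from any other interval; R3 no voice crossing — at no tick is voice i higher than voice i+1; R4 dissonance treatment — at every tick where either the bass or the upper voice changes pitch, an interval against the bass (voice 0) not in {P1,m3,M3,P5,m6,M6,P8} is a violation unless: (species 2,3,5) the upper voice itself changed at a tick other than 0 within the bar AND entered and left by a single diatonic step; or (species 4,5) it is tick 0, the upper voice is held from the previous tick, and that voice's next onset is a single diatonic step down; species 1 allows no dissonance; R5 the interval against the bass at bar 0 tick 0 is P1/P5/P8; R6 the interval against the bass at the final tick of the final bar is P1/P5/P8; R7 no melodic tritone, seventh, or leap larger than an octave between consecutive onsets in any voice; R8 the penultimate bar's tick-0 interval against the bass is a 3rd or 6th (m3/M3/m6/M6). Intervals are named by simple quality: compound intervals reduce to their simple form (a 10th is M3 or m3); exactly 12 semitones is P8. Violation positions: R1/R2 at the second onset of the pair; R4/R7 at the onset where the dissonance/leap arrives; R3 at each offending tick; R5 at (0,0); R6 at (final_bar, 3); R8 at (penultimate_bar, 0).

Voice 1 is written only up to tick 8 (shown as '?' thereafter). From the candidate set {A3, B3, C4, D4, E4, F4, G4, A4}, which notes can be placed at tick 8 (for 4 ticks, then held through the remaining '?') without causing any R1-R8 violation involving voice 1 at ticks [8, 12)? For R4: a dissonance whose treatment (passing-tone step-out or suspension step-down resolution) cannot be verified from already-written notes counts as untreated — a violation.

A3: violates R2
B3: violates R4,R7
C4: legal
D4: violates R4
E4: violates R2
F4: violates R3
G4: violates R3,R4
A4: violates R3

{C4}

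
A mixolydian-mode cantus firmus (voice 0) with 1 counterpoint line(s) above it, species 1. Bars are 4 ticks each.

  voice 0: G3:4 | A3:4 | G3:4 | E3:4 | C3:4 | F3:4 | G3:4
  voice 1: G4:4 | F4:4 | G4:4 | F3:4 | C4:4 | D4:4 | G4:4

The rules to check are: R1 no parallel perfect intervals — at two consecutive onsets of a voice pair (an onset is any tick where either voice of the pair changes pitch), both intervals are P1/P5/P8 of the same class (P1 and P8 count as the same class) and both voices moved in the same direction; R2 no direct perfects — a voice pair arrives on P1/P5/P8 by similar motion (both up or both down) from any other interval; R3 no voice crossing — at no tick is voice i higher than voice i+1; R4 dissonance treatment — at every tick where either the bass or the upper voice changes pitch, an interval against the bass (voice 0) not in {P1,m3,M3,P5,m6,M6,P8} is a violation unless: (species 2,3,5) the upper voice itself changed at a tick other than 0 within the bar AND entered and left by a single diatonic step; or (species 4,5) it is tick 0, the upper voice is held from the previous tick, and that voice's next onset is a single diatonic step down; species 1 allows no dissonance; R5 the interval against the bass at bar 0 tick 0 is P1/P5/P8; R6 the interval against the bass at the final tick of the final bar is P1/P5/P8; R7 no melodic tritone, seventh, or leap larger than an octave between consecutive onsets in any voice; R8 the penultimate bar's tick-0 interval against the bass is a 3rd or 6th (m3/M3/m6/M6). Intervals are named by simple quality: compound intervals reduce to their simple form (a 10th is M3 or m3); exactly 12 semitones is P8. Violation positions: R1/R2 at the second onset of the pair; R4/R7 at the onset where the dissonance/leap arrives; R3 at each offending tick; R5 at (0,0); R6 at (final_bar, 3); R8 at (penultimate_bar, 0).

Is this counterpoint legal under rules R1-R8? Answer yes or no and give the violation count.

No (3 violations)

bar 0: v0=G3 v1=G4 (P8)
bar 1: v0=A3 v1=F4 (m6)
bar 2: v0=G3 v1=G4 (P8)
bar 3: v0=E3 v1=F3 (m2)
bar 4: v0=C3 v1=C4 (P8)
bar 5: v0=F3 v1=D4 (M6)
bar 6: v0=G3 v1=G4 (P8)
  R4 @ bar3.0: E3/F3 m2 untreated
  R7 @ bar3.0: G4->F3 leap 14st
  R2 @ bar6.0: F3/D4 M6 -> G3/G4 P8 similar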